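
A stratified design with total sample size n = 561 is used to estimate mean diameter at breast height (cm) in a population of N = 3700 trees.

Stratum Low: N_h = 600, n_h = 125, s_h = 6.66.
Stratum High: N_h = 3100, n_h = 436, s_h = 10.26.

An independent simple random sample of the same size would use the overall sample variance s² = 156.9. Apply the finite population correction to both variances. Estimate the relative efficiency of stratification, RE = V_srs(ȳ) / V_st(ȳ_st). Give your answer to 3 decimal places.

V̂(ȳ_st) = Σ W_h² (1 − n_h/N_h) s_h²/n_h, with W_h = N_h/N and N = 3700:
  stratum Low: (600/3700)²·(1 − 125/600)·6.66²/125 = 0.0073872
  stratum High: (3100/3700)²·(1 − 436/3100)·10.26²/436 = 0.145647
V_st = 0.153034
V_srs = (1 − 561/3700)·156.9/561 = 0.237274
Relative efficiency = V_srs / V_st = 0.237274/0.153034 = 1.5505

RE ≈ 1.550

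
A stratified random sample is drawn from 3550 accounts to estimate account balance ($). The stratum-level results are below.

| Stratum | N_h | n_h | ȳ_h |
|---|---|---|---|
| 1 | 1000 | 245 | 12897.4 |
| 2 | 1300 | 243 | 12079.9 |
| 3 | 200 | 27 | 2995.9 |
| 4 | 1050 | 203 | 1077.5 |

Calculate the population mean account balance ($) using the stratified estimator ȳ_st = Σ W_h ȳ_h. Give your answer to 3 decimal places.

N = Σ N_h = 3550. Stratum weights W_h = N_h/N.
ȳ_st = (1000·12897.4 + 1300·12079.9 + 200·2995.9 + 1050·1077.5) / 3550 = 8544.17606

ȳ_st ≈ 8544.176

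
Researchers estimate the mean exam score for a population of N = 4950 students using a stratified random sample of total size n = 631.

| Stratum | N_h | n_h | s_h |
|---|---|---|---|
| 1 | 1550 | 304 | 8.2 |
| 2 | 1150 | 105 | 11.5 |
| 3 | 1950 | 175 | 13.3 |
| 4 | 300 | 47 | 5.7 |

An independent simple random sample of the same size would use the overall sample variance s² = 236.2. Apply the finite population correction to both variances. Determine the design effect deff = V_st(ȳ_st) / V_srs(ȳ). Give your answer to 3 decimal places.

V̂(ȳ_st) = Σ W_h² (1 − n_h/N_h) s_h²/n_h, with W_h = N_h/N and N = 4950:
  stratum 1: (1550/4950)²·(1 − 304/1550)·8.2²/304 = 0.0174339
  stratum 2: (1150/4950)²·(1 − 105/1150)·11.5²/105 = 0.0617746
  stratum 3: (1950/4950)²·(1 − 175/1950)·13.3²/175 = 0.142787
  stratum 4: (300/4950)²·(1 − 47/300)·5.7²/47 = 0.00214133
V_st = 0.224137
V_srs = (1 − 631/4950)·236.2/631 = 0.326609
deff = V_st / V_srs = 0.224137/0.326609 = 0.6863

deff ≈ 0.686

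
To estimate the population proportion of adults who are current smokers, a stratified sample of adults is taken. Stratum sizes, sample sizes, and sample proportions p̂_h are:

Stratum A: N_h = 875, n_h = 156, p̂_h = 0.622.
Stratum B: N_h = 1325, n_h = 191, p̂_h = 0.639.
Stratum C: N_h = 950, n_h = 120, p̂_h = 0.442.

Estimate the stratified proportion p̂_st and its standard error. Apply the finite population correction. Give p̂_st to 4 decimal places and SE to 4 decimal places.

p̂_st ≈ 0.5749, SE ≈ 0.0211

N = 3150; stratum weights W_h = N_h/N.
p̂_st = Σ W_h p̂_h = (875·0.622 + 1325·0.639 + 950·0.442)/3150 = 0.57487
V̂(p̂_st) = Σ W_h² (1 − n_h/N_h) p̂_h(1−p̂_h)/(n_h−1):
  stratum A: (875/3150)²·(1 − 156/875)·0.622·0.378/155 = 9.61759e-05
  stratum B: (1325/3150)²·(1 − 191/1325)·0.639·0.361/190 = 0.000183849
  stratum C: (950/3150)²·(1 − 120/950)·0.442·0.558/119 = 0.000164699
V̂(p̂_st) = 0.000444724; SE = √V̂ = 0.0210885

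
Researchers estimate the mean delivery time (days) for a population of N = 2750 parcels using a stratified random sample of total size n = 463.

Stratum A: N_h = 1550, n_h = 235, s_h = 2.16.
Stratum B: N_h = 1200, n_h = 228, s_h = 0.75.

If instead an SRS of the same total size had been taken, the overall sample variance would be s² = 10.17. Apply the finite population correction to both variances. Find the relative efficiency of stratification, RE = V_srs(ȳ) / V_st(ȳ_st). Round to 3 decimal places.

V̂(ȳ_st) = Σ W_h² (1 − n_h/N_h) s_h²/n_h, with W_h = N_h/N and N = 2750:
  stratum A: (1550/2750)²·(1 − 235/1550)·2.16²/235 = 0.00535096
  stratum B: (1200/2750)²·(1 − 228/1200)·0.75²/228 = 0.000380513
V_st = 0.00573147
V_srs = (1 − 463/2750)·10.17/463 = 0.0182673
Relative efficiency = V_srs / V_st = 0.0182673/0.00573147 = 3.1872

RE ≈ 3.187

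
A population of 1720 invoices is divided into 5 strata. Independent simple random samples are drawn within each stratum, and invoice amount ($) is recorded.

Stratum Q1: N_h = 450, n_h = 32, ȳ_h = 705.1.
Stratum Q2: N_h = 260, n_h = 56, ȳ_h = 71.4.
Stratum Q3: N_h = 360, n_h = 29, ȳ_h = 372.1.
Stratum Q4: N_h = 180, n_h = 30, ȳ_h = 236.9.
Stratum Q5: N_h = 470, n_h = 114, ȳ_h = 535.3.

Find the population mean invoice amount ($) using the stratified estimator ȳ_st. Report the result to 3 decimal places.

N = Σ N_h = 1720. Stratum weights W_h = N_h/N.
ȳ_st = (450·705.1 + 260·71.4 + 360·372.1 + 180·236.9 + 470·535.3) / 1720 = 444.21395

ȳ_st ≈ 444.214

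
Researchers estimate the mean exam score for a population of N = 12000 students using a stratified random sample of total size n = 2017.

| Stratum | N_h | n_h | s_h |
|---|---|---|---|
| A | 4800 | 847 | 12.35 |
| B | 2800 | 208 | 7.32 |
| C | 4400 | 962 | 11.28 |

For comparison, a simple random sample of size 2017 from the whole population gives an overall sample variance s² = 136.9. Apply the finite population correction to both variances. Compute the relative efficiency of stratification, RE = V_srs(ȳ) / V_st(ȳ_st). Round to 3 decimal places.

RE ≈ 1.116

V̂(ȳ_st) = Σ W_h² (1 − n_h/N_h) s_h²/n_h, with W_h = N_h/N and N = 12000:
  stratum A: (4800/12000)²·(1 − 847/4800)·12.35²/847 = 0.0237277
  stratum B: (2800/12000)²·(1 − 208/2800)·7.32²/208 = 0.0129834
  stratum C: (4400/12000)²·(1 − 962/4400)·11.28²/962 = 0.0138944
V_st = 0.0506055
V_srs = (1 − 2017/12000)·136.9/2017 = 0.0564647
Relative efficiency = V_srs / V_st = 0.0564647/0.0506055 = 1.1158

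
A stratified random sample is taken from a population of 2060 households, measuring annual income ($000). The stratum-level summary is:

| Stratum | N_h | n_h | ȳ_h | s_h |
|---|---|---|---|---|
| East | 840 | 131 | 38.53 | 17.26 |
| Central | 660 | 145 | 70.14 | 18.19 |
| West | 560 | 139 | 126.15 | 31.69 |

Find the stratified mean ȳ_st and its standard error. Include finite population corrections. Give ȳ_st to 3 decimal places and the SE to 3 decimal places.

ȳ_st ≈ 72.477, SE ≈ 0.950

ȳ_st = Σ W_h ȳ_h = (840·38.53 + 660·70.14 + 560·126.15)/2060 = 72.47650
V̂(ȳ_st) = Σ W_h² (1 − n_h/N_h) s_h²/n_h, with W_h = N_h/N and N = 2060:
  stratum East: (840/2060)²·(1 − 131/840)·17.26²/131 = 0.319155
  stratum Central: (660/2060)²·(1 − 145/660)·18.19²/145 = 0.182774
  stratum West: (560/2060)²·(1 − 139/560)·31.69²/139 = 0.401389
V̂(ȳ_st) = 0.903318
SE(ȳ_st) = √0.903318 = 0.95043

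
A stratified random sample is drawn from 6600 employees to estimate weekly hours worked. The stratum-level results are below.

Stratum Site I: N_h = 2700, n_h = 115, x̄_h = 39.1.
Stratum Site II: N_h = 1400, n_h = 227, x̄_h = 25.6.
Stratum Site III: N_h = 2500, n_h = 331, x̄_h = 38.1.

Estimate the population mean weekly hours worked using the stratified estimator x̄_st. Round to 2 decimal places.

N = Σ N_h = 6600. Stratum weights W_h = N_h/N.
x̄_st = (2700·39.1 + 1400·25.6 + 2500·38.1) / 6600 = 35.8576

x̄_st ≈ 35.86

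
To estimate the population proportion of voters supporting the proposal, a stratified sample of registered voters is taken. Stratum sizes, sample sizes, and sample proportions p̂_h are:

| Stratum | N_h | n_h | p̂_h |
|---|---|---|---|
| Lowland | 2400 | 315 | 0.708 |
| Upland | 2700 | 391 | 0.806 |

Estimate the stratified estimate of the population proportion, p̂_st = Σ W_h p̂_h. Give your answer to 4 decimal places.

N = 5100; stratum weights W_h = N_h/N.
p̂_st = Σ W_h p̂_h = (2400·0.708 + 2700·0.806)/5100 = 0.75988

p̂_st ≈ 0.7599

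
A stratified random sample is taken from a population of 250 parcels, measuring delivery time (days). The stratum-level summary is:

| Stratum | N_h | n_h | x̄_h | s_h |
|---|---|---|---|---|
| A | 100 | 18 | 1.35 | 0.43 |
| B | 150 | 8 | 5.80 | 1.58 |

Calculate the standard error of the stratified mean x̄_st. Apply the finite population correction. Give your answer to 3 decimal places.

V̂(x̄_st) = Σ W_h² (1 − n_h/N_h) s_h²/n_h, with W_h = N_h/N and N = 250:
  stratum A: (100/250)²·(1 − 18/100)·0.43²/18 = 0.00134772
  stratum B: (150/250)²·(1 − 8/150)·1.58²/8 = 0.106347
V̂(x̄_st) = 0.107694
SE(x̄_st) = √0.107694 = 0.328168

SE(x̄_st) ≈ 0.328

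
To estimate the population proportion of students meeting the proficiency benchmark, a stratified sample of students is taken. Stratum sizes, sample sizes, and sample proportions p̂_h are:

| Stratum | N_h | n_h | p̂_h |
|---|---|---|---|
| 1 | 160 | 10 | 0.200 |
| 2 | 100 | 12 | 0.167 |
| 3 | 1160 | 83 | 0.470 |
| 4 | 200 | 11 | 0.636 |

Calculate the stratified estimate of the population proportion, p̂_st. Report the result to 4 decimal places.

N = 1620; stratum weights W_h = N_h/N.
p̂_st = Σ W_h p̂_h = (160·0.200 + 100·0.167 + 1160·0.470 + 200·0.636)/1620 = 0.44512

p̂_st ≈ 0.4451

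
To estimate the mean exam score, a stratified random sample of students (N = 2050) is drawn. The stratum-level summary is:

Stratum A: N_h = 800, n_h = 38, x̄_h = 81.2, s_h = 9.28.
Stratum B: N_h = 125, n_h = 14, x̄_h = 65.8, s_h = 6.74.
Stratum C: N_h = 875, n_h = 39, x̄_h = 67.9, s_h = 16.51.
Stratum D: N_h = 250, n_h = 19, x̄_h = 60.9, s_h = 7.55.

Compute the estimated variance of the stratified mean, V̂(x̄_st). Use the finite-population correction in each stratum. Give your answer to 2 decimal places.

V̂(x̄_st) = Σ W_h² (1 − n_h/N_h) s_h²/n_h, with W_h = N_h/N and N = 2050:
  stratum A: (800/2050)²·(1 − 38/800)·9.28²/38 = 0.328738
  stratum B: (125/2050)²·(1 − 14/125)·6.74²/14 = 0.0107131
  stratum C: (875/2050)²·(1 − 39/875)·16.51²/39 = 1.21657
  stratum D: (250/2050)²·(1 − 19/250)·7.55²/19 = 0.0412273
V̂(x̄_st) = 1.59725

V̂(x̄_st) ≈ 1.60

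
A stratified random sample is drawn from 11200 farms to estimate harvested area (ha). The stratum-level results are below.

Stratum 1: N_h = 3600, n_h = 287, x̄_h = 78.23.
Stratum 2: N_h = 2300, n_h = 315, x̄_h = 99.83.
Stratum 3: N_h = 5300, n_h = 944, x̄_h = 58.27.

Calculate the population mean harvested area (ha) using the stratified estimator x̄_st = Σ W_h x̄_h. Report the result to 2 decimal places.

N = Σ N_h = 11200. Stratum weights W_h = N_h/N.
x̄_st = (3600·78.23 + 2300·99.83 + 5300·58.27) / 11200 = 73.2204

x̄_st ≈ 73.22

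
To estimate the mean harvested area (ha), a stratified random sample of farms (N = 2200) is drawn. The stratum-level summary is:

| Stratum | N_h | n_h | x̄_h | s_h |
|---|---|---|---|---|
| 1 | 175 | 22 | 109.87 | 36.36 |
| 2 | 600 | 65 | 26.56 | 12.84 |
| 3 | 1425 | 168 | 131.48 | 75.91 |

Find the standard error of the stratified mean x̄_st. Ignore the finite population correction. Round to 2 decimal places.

SE(x̄_st) ≈ 3.87

V̂(x̄_st) = Σ W_h² s_h²/n_h, with W_h = N_h/N and N = 2200:
  stratum 1: (175/2200)²·36.36²/22 = 0.380238
  stratum 2: (600/2200)²·12.84²/65 = 0.188657
  stratum 3: (1425/2200)²·75.91²/168 = 14.3904
V̂(x̄_st) = 14.9593
SE(x̄_st) = √14.9593 = 3.86773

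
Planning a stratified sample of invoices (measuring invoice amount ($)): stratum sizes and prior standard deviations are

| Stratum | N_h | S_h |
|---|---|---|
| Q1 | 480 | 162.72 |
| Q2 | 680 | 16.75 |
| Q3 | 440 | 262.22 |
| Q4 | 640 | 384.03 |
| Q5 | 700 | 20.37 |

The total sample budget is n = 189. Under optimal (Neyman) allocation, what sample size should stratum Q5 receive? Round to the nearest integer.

Neyman allocation: n_h = n · N_h S_h / Σ N_i S_i, with n = 189.
  stratum Q1: N_h·S_h = 480·162.72 = 78105.60
  stratum Q2: N_h·S_h = 680·16.75 = 11390.00
  stratum Q3: N_h·S_h = 440·262.22 = 115376.80
  stratum Q4: N_h·S_h = 640·384.03 = 245779.20
  stratum Q5: N_h·S_h = 700·20.37 = 14259.00
Σ N_h S_h = 464910.60
n for stratum Q5 = 189·14259.00/464910.60 = 5.797 → 6

6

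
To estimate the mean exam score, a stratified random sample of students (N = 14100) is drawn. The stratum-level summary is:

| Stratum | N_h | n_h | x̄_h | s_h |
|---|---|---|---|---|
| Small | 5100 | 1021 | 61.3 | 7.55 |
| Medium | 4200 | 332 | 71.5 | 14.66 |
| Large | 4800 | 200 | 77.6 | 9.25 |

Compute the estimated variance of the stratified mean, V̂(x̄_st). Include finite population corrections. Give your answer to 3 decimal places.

V̂(x̄_st) = Σ W_h² (1 − n_h/N_h) s_h²/n_h, with W_h = N_h/N and N = 14100:
  stratum Small: (5100/14100)²·(1 − 1021/5100)·7.55²/1021 = 0.0058419
  stratum Medium: (4200/14100)²·(1 − 332/4200)·14.66²/332 = 0.0528966
  stratum Large: (4800/14100)²·(1 − 200/4800)·9.25²/200 = 0.0475132
V̂(x̄_st) = 0.106252

V̂(x̄_st) ≈ 0.106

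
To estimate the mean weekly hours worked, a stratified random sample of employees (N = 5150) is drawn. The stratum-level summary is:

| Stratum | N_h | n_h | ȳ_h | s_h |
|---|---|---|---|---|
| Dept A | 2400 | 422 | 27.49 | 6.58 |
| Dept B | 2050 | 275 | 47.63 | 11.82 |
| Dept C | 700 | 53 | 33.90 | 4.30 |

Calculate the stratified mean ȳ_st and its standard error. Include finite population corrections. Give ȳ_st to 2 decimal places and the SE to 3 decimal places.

ȳ_st = Σ W_h ȳ_h = (2400·27.49 + 2050·47.63 + 700·33.90)/5150 = 36.37816
V̂(ȳ_st) = Σ W_h² (1 − n_h/N_h) s_h²/n_h, with W_h = N_h/N and N = 5150:
  stratum Dept A: (2400/5150)²·(1 − 422/2400)·6.58²/422 = 0.0183638
  stratum Dept B: (2050/5150)²·(1 − 275/2050)·11.82²/275 = 0.0697012
  stratum Dept C: (700/5150)²·(1 − 53/700)·4.30²/53 = 0.00595729
V̂(ȳ_st) = 0.0940222
SE(ȳ_st) = √0.0940222 = 0.30663

ȳ_st ≈ 36.38, SE ≈ 0.307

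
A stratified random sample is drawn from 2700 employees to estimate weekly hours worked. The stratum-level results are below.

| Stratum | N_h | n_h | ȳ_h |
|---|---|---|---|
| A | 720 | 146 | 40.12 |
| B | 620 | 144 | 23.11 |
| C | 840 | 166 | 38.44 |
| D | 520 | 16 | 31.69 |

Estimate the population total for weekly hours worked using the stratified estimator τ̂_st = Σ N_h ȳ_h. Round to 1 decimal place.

τ̂_st = Σ N_h ȳ_h = 720·40.12 + 620·23.11 + 840·38.44 + 520·31.69 = 91983.0

τ̂_st ≈ 91983.0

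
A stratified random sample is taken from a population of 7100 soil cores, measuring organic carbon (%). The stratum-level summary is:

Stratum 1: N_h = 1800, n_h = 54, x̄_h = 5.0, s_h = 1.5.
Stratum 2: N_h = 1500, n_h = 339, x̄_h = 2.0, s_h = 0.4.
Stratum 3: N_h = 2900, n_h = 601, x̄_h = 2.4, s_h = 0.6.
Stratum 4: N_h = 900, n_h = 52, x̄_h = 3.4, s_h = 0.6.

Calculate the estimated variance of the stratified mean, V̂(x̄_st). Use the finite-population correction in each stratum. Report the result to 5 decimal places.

V̂(x̄_st) = Σ W_h² (1 − n_h/N_h) s_h²/n_h, with W_h = N_h/N and N = 7100:
  stratum 1: (1800/7100)²·(1 − 54/1800)·1.5²/54 = 0.0025977
  stratum 2: (1500/7100)²·(1 − 339/1500)·0.4²/339 = 1.63052e-05
  stratum 3: (2900/7100)²·(1 − 601/2900)·0.6²/601 = 7.92225e-05
  stratum 4: (900/7100)²·(1 − 52/900)·0.6²/52 = 0.000104814
V̂(x̄_st) = 0.00279804

V̂(x̄_st) ≈ 0.00280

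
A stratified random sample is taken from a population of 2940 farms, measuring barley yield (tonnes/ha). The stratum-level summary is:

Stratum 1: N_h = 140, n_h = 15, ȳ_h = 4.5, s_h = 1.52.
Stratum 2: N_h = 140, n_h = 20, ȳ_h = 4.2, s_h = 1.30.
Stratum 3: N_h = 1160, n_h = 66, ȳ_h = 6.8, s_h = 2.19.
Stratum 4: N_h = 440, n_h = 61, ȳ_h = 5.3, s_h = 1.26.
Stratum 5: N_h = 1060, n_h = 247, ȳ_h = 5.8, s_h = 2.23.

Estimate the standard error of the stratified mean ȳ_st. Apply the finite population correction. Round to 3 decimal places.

SE(ȳ_st) ≈ 0.117

V̂(ȳ_st) = Σ W_h² (1 − n_h/N_h) s_h²/n_h, with W_h = N_h/N and N = 2940:
  stratum 1: (140/2940)²·(1 − 15/140)·1.52²/15 = 0.000311845
  stratum 2: (140/2940)²·(1 − 20/140)·1.30²/20 = 0.000164237
  stratum 3: (1160/2940)²·(1 − 66/1160)·2.19²/66 = 0.010669
  stratum 4: (440/2940)²·(1 − 61/440)·1.26²/61 = 0.000502121
  stratum 5: (1060/2940)²·(1 − 247/1060)·2.23²/247 = 0.00200731
V̂(ȳ_st) = 0.0136545
SE(ȳ_st) = √0.0136545 = 0.116853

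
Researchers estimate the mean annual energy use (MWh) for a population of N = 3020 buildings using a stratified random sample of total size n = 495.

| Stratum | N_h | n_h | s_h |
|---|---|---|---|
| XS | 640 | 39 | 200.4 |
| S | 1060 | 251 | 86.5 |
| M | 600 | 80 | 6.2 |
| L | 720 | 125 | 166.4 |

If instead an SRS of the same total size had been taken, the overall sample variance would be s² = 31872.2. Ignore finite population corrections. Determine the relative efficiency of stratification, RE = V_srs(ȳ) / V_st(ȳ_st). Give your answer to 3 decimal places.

RE ≈ 1.030

V̂(ȳ_st) = Σ W_h² s_h²/n_h, with W_h = N_h/N and N = 3020:
  stratum XS: (640/3020)²·200.4²/39 = 46.2463
  stratum S: (1060/3020)²·86.5²/251 = 3.67245
  stratum M: (600/3020)²·6.2²/80 = 0.0189663
  stratum L: (720/3020)²·166.4²/125 = 12.5906
V_st = 62.5283
V_srs = s²/n = 31872.2/495 = 64.3883
Relative efficiency = V_srs / V_st = 64.3883/62.5283 = 1.0297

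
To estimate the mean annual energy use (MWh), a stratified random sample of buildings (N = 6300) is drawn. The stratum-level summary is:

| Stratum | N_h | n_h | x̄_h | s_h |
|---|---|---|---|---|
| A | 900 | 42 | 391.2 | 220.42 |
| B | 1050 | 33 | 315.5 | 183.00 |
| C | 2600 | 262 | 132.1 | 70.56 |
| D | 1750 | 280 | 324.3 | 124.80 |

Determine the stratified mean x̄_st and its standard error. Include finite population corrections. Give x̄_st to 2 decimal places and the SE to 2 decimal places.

x̄_st ≈ 253.07, SE ≈ 7.51

x̄_st = Σ W_h x̄_h = (900·391.2 + 1050·315.5 + 2600·132.1 + 1750·324.3)/6300 = 253.06984
V̂(x̄_st) = Σ W_h² (1 − n_h/N_h) s_h²/n_h, with W_h = N_h/N and N = 6300:
  stratum A: (900/6300)²·(1 − 42/900)·220.42²/42 = 22.5062
  stratum B: (1050/6300)²·(1 − 33/1050)·183.00²/33 = 27.3034
  stratum C: (2600/6300)²·(1 − 262/2600)·70.56²/262 = 2.9104
  stratum D: (1750/6300)²·(1 − 280/1750)·124.80²/280 = 3.60533
V̂(x̄_st) = 56.3253
SE(x̄_st) = √56.3253 = 7.50502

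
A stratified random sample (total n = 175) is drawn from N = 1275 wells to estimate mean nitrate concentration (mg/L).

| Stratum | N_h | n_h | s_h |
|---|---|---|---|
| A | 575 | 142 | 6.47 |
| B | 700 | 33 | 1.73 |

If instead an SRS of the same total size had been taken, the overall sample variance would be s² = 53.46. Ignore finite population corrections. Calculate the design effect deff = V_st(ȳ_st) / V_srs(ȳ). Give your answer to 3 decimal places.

V̂(ȳ_st) = Σ W_h² s_h²/n_h, with W_h = N_h/N and N = 1275:
  stratum A: (575/1275)²·6.47²/142 = 0.0599564
  stratum B: (700/1275)²·1.73²/33 = 0.0273372
V_st = 0.0872936
V_srs = s²/n = 53.46/175 = 0.305486
deff = V_st / V_srs = 0.0872936/0.305486 = 0.2858

deff ≈ 0.286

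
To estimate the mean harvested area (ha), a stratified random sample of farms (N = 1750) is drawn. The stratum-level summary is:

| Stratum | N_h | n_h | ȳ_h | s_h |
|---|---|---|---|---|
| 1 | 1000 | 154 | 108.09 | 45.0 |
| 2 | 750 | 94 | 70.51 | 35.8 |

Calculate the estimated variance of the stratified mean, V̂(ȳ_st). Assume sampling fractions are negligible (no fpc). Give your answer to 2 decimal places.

V̂(ȳ_st) = Σ W_h² s_h²/n_h, with W_h = N_h/N and N = 1750:
  stratum 1: (1000/1750)²·45.0²/154 = 4.29367
  stratum 2: (750/1750)²·35.8²/94 = 2.50429
V̂(ȳ_st) = 6.79796

V̂(ȳ_st) ≈ 6.80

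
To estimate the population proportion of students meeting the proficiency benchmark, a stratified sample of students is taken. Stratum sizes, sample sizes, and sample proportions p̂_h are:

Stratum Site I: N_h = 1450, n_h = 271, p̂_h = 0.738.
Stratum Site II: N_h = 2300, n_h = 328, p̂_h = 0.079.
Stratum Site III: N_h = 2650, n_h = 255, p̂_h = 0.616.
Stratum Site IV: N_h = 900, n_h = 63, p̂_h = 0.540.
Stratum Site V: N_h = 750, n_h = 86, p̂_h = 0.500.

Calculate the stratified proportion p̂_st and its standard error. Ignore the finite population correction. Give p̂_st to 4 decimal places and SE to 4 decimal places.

N = 8050; stratum weights W_h = N_h/N.
p̂_st = Σ W_h p̂_h = (1450·0.738 + 2300·0.079 + 2650·0.616 + 900·0.540 + 750·0.500)/8050 = 0.46524
V̂(p̂_st) = Σ W_h² p̂_h(1−p̂_h)/(n_h−1):
  stratum Site I: (1450/8050)²·0.738·0.262/270 = 2.32348e-05
  stratum Site II: (2300/8050)²·0.079·0.921/327 = 1.81636e-05
  stratum Site III: (2650/8050)²·0.616·0.384/254 = 0.00010092
  stratum Site IV: (900/8050)²·0.540·0.460/62 = 5.00787e-05
  stratum Site V: (750/8050)²·0.500·0.500/85 = 2.55301e-05
V̂(p̂_st) = 0.000217927; SE = √V̂ = 0.0147624

p̂_st ≈ 0.4652, SE ≈ 0.0148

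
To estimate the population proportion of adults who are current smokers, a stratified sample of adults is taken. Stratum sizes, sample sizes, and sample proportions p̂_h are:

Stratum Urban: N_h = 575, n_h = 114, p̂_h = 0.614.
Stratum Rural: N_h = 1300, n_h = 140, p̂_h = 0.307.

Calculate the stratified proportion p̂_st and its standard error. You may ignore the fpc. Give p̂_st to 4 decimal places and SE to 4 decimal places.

N = 1875; stratum weights W_h = N_h/N.
p̂_st = Σ W_h p̂_h = (575·0.614 + 1300·0.307)/1875 = 0.40115
V̂(p̂_st) = Σ W_h² p̂_h(1−p̂_h)/(n_h−1):
  stratum Urban: (575/1875)²·0.614·0.386/113 = 0.000197247
  stratum Rural: (1300/1875)²·0.307·0.693/139 = 0.000735768
V̂(p̂_st) = 0.000933015; SE = √V̂ = 0.0305453

p̂_st ≈ 0.4011, SE ≈ 0.0305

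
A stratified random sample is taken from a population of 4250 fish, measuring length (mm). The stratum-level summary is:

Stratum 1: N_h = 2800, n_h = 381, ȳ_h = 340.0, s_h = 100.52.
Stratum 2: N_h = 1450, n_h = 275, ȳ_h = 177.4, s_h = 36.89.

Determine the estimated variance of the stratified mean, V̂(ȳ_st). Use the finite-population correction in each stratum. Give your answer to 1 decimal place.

V̂(ȳ_st) ≈ 10.4

V̂(ȳ_st) = Σ W_h² (1 − n_h/N_h) s_h²/n_h, with W_h = N_h/N and N = 4250:
  stratum 1: (2800/4250)²·(1 − 381/2800)·100.52²/381 = 9.9448
  stratum 2: (1450/4250)²·(1 − 275/1450)·36.89²/275 = 0.46678
V̂(ȳ_st) = 10.4116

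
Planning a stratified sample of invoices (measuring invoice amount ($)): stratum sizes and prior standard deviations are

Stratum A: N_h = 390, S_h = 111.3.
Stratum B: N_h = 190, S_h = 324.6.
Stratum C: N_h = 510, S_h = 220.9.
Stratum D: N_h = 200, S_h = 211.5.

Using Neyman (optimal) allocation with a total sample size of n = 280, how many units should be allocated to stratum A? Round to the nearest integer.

47

Neyman allocation: n_h = n · N_h S_h / Σ N_i S_i, with n = 280.
  stratum A: N_h·S_h = 390·111.3 = 43407.00
  stratum B: N_h·S_h = 190·324.6 = 61674.00
  stratum C: N_h·S_h = 510·220.9 = 112659.00
  stratum D: N_h·S_h = 200·211.5 = 42300.00
Σ N_h S_h = 260040.00
n for stratum A = 280·43407.00/260040.00 = 46.739 → 47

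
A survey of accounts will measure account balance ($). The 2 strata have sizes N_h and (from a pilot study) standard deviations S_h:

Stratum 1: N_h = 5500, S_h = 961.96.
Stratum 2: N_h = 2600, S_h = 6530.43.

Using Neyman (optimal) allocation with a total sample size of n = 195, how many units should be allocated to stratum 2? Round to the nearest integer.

Neyman allocation: n_h = n · N_h S_h / Σ N_i S_i, with n = 195.
  stratum 1: N_h·S_h = 5500·961.96 = 5290780.00
  stratum 2: N_h·S_h = 2600·6530.43 = 16979118.00
Σ N_h S_h = 22269898.00
n for stratum 2 = 195·16979118.00/22269898.00 = 148.673 → 149

149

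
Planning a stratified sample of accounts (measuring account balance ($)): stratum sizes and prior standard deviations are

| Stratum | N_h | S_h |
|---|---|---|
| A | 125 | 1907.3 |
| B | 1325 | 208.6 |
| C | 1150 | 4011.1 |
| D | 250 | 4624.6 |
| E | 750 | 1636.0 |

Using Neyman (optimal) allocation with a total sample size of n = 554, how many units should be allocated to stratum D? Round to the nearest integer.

85

Neyman allocation: n_h = n · N_h S_h / Σ N_i S_i, with n = 554.
  stratum A: N_h·S_h = 125·1907.3 = 238412.50
  stratum B: N_h·S_h = 1325·208.6 = 276395.00
  stratum C: N_h·S_h = 1150·4011.1 = 4612765.00
  stratum D: N_h·S_h = 250·4624.6 = 1156150.00
  stratum E: N_h·S_h = 750·1636.0 = 1227000.00
Σ N_h S_h = 7510722.50
n for stratum D = 554·1156150.00/7510722.50 = 85.279 → 85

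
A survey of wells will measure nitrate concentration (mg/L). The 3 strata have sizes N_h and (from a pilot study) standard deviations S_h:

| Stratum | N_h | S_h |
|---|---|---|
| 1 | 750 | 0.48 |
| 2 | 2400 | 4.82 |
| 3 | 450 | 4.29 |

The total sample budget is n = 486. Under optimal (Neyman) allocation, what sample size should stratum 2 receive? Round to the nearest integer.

406

Neyman allocation: n_h = n · N_h S_h / Σ N_i S_i, with n = 486.
  stratum 1: N_h·S_h = 750·0.48 = 360.00
  stratum 2: N_h·S_h = 2400·4.82 = 11568.00
  stratum 3: N_h·S_h = 450·4.29 = 1930.50
Σ N_h S_h = 13858.50
n for stratum 2 = 486·11568.00/13858.50 = 405.675 → 406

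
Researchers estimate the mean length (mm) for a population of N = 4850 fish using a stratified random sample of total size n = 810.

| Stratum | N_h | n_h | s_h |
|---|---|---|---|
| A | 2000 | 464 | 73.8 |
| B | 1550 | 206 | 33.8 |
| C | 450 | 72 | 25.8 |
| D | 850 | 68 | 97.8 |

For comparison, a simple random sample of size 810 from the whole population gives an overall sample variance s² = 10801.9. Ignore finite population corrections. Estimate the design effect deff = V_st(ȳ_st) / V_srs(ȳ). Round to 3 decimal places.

deff ≈ 0.522

V̂(ȳ_st) = Σ W_h² s_h²/n_h, with W_h = N_h/N and N = 4850:
  stratum A: (2000/4850)²·73.8²/464 = 1.99605
  stratum B: (1550/4850)²·33.8²/206 = 0.56643
  stratum C: (450/4850)²·25.8²/72 = 0.0795882
  stratum D: (850/4850)²·97.8²/68 = 4.32039
V_st = 6.96246
V_srs = s²/n = 10801.9/810 = 13.3357
deff = V_st / V_srs = 6.96246/13.3357 = 0.5221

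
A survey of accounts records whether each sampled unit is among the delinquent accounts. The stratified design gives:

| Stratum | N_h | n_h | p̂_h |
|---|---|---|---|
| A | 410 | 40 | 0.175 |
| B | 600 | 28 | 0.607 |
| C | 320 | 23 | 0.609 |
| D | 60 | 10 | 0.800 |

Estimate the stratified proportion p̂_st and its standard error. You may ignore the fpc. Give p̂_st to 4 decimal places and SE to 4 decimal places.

N = 1390; stratum weights W_h = N_h/N.
p̂_st = Σ W_h p̂_h = (410·0.175 + 600·0.607 + 320·0.609 + 60·0.800)/1390 = 0.48837
V̂(p̂_st) = Σ W_h² p̂_h(1−p̂_h)/(n_h−1):
  stratum A: (410/1390)²·0.175·0.825/39 = 0.000322081
  stratum B: (600/1390)²·0.607·0.393/27 = 0.00164623
  stratum C: (320/1390)²·0.609·0.391/22 = 0.000573643
  stratum D: (60/1390)²·0.800·0.200/9 = 3.31246e-05
V̂(p̂_st) = 0.00257508; SE = √V̂ = 0.0507452

p̂_st ≈ 0.4884, SE ≈ 0.0507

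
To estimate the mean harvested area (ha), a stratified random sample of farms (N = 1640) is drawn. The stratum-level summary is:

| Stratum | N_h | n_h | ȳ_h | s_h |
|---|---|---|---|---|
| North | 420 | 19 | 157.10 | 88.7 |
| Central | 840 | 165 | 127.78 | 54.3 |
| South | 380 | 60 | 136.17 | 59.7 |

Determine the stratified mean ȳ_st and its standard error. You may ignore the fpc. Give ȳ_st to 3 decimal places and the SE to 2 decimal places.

ȳ_st ≈ 137.233, SE ≈ 5.92

ȳ_st = Σ W_h ȳ_h = (420·157.10 + 840·127.78 + 380·136.17)/1640 = 137.23280
V̂(ȳ_st) = Σ W_h² s_h²/n_h, with W_h = N_h/N and N = 1640:
  stratum North: (420/1640)²·88.7²/19 = 27.1584
  stratum Central: (840/1640)²·54.3²/165 = 4.68799
  stratum South: (380/1640)²·59.7²/60 = 3.18916
V̂(ȳ_st) = 35.0356
SE(ȳ_st) = √35.0356 = 5.91909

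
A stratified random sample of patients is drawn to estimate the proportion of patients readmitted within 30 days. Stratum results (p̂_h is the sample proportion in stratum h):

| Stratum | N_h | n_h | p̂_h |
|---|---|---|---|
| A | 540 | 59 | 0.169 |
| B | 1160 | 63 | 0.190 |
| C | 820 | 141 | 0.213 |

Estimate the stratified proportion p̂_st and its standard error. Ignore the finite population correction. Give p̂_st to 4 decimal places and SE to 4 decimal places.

N = 2520; stratum weights W_h = N_h/N.
p̂_st = Σ W_h p̂_h = (540·0.169 + 1160·0.190 + 820·0.213)/2520 = 0.19298
V̂(p̂_st) = Σ W_h² p̂_h(1−p̂_h)/(n_h−1):
  stratum A: (540/2520)²·0.169·0.831/58 = 0.000111185
  stratum B: (1160/2520)²·0.190·0.810/62 = 0.000525971
  stratum C: (820/2520)²·0.213·0.787/140 = 0.000126781
V̂(p̂_st) = 0.000763937; SE = √V̂ = 0.0276394

p̂_st ≈ 0.1930, SE ≈ 0.0276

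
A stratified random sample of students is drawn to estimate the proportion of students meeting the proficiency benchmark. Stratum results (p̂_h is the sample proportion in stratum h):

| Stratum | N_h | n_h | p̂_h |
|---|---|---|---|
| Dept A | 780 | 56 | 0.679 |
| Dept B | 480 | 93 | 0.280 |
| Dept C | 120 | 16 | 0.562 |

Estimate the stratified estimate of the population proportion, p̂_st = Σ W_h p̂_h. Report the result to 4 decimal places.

N = 1380; stratum weights W_h = N_h/N.
p̂_st = Σ W_h p̂_h = (780·0.679 + 480·0.280 + 120·0.562)/1380 = 0.53004

p̂_st ≈ 0.5300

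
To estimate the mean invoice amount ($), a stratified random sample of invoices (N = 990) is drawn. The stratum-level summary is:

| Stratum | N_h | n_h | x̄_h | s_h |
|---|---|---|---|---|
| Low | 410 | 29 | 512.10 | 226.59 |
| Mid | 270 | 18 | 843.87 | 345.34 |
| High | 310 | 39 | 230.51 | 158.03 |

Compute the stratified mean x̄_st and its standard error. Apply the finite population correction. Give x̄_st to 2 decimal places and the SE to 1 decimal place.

x̄_st ≈ 514.41, SE ≈ 28.2

x̄_st = Σ W_h x̄_h = (410·512.10 + 270·843.87 + 310·230.51)/990 = 514.40808
V̂(x̄_st) = Σ W_h² (1 − n_h/N_h) s_h²/n_h, with W_h = N_h/N and N = 990:
  stratum Low: (410/990)²·(1 − 29/410)·226.59²/29 = 282.177
  stratum Mid: (270/990)²·(1 − 18/270)·345.34²/18 = 459.955
  stratum High: (310/990)²·(1 − 39/310)·158.03²/39 = 54.8877
V̂(x̄_st) = 797.02
SE(x̄_st) = √797.02 = 28.2315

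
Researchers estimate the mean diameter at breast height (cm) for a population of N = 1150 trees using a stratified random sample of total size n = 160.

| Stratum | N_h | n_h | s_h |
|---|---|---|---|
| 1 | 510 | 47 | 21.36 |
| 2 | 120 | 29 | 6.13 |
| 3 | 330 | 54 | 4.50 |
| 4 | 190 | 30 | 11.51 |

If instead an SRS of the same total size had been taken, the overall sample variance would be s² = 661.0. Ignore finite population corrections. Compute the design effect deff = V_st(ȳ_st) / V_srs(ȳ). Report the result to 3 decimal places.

deff ≈ 0.502

V̂(ȳ_st) = Σ W_h² s_h²/n_h, with W_h = N_h/N and N = 1150:
  stratum 1: (510/1150)²·21.36²/47 = 1.90919
  stratum 2: (120/1150)²·6.13²/29 = 0.0141088
  stratum 3: (330/1150)²·4.50²/54 = 0.030879
  stratum 4: (190/1150)²·11.51²/30 = 0.120543
V_st = 2.07472
V_srs = s²/n = 661.0/160 = 4.13125
deff = V_st / V_srs = 2.07472/4.13125 = 0.5022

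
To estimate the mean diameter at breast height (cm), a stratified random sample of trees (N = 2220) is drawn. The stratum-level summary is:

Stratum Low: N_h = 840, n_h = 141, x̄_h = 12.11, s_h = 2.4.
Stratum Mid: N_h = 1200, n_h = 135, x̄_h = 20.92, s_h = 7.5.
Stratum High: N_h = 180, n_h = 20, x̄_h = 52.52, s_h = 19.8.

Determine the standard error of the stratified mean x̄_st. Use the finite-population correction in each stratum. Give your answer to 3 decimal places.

V̂(x̄_st) = Σ W_h² (1 − n_h/N_h) s_h²/n_h, with W_h = N_h/N and N = 2220:
  stratum Low: (840/2220)²·(1 − 141/840)·2.4²/141 = 0.00486692
  stratum Mid: (1200/2220)²·(1 − 135/1200)·7.5²/135 = 0.108047
  stratum High: (180/2220)²·(1 − 20/180)·19.8²/20 = 0.114548
V̂(x̄_st) = 0.227462
SE(x̄_st) = √0.227462 = 0.47693

SE(x̄_st) ≈ 0.477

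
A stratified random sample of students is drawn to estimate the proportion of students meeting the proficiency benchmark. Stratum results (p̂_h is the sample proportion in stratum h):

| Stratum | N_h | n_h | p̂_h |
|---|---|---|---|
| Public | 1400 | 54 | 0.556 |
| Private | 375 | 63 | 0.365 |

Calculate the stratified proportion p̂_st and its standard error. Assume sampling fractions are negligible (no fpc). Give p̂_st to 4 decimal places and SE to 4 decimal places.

N = 1775; stratum weights W_h = N_h/N.
p̂_st = Σ W_h p̂_h = (1400·0.556 + 375·0.365)/1775 = 0.51565
V̂(p̂_st) = Σ W_h² p̂_h(1−p̂_h)/(n_h−1):
  stratum Public: (1400/1775)²·0.556·0.444/53 = 0.00289762
  stratum Private: (375/1775)²·0.365·0.635/62 = 0.000166856
V̂(p̂_st) = 0.00306447; SE = √V̂ = 0.0553577

p̂_st ≈ 0.5156, SE ≈ 0.0554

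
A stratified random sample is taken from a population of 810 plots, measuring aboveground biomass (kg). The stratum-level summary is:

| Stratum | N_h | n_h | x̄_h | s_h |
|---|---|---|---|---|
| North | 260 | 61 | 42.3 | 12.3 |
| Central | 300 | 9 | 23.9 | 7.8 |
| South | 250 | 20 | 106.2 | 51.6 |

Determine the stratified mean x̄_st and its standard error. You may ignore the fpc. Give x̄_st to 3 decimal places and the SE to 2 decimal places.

x̄_st ≈ 55.207, SE ≈ 3.72

x̄_st = Σ W_h x̄_h = (260·42.3 + 300·23.9 + 250·106.2)/810 = 55.20741
V̂(x̄_st) = Σ W_h² s_h²/n_h, with W_h = N_h/N and N = 810:
  stratum North: (260/810)²·12.3²/61 = 0.255539
  stratum Central: (300/810)²·7.8²/9 = 0.927298
  stratum South: (250/810)²·51.6²/20 = 12.6818
V̂(x̄_st) = 13.8646
SE(x̄_st) = √13.8646 = 3.72352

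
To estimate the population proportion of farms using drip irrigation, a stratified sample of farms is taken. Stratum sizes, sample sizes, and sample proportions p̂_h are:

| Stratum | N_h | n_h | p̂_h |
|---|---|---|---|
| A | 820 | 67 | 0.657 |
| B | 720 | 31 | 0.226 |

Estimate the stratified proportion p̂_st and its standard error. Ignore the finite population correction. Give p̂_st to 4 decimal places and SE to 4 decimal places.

N = 1540; stratum weights W_h = N_h/N.
p̂_st = Σ W_h p̂_h = (820·0.657 + 720·0.226)/1540 = 0.45549
V̂(p̂_st) = Σ W_h² p̂_h(1−p̂_h)/(n_h−1):
  stratum A: (820/1540)²·0.657·0.343/66 = 0.000968059
  stratum B: (720/1540)²·0.226·0.774/30 = 0.00127453
V̂(p̂_st) = 0.00224259; SE = √V̂ = 0.047356

p̂_st ≈ 0.4555, SE ≈ 0.0474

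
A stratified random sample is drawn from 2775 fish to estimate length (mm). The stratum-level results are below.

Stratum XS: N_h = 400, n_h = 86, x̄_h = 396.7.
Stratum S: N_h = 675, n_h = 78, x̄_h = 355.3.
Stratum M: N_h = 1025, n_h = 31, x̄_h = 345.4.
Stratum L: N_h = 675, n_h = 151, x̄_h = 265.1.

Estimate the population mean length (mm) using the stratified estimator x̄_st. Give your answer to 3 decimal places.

x̄_st ≈ 335.670

N = Σ N_h = 2775. Stratum weights W_h = N_h/N.
x̄_st = (400·396.7 + 675·355.3 + 1025·345.4 + 675·265.1) / 2775 = 335.67027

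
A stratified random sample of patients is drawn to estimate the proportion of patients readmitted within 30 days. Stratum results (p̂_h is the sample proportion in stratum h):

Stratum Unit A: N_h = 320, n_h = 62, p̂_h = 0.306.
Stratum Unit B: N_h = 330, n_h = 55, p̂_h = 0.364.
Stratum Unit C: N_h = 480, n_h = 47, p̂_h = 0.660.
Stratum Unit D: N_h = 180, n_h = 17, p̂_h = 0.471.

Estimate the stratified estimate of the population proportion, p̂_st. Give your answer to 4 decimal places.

p̂_st ≈ 0.4730

N = 1310; stratum weights W_h = N_h/N.
p̂_st = Σ W_h p̂_h = (320·0.306 + 330·0.364 + 480·0.660 + 180·0.471)/1310 = 0.47299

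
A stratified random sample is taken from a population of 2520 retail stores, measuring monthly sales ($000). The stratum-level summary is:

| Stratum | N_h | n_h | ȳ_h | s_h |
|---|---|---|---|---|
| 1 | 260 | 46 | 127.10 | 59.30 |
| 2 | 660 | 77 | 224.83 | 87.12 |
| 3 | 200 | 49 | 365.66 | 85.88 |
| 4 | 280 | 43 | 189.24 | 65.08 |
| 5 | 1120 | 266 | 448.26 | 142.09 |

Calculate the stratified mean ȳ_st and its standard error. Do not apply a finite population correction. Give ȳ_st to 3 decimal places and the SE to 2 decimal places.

ȳ_st = Σ W_h ȳ_h = (260·127.10 + 660·224.83 + 200·365.66 + 280·189.24 + 1120·448.26)/2520 = 321.27151
V̂(ȳ_st) = Σ W_h² s_h²/n_h, with W_h = N_h/N and N = 2520:
  stratum 1: (260/2520)²·59.30²/46 = 0.813762
  stratum 2: (660/2520)²·87.12²/77 = 6.76132
  stratum 3: (200/2520)²·85.88²/49 = 0.948084
  stratum 4: (280/2520)²·65.08²/43 = 1.21602
  stratum 5: (1120/2520)²·142.09²/266 = 14.9927
V̂(ȳ_st) = 24.7319
SE(ȳ_st) = √24.7319 = 4.97312

ȳ_st ≈ 321.272, SE ≈ 4.97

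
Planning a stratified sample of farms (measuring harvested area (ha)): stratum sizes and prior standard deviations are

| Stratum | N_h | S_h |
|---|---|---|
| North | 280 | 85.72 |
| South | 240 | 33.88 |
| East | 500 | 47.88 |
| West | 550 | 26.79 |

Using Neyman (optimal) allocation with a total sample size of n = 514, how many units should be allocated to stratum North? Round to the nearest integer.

Neyman allocation: n_h = n · N_h S_h / Σ N_i S_i, with n = 514.
  stratum North: N_h·S_h = 280·85.72 = 24001.60
  stratum South: N_h·S_h = 240·33.88 = 8131.20
  stratum East: N_h·S_h = 500·47.88 = 23940.00
  stratum West: N_h·S_h = 550·26.79 = 14734.50
Σ N_h S_h = 70807.30
n for stratum North = 514·24001.60/70807.30 = 174.231 → 174

174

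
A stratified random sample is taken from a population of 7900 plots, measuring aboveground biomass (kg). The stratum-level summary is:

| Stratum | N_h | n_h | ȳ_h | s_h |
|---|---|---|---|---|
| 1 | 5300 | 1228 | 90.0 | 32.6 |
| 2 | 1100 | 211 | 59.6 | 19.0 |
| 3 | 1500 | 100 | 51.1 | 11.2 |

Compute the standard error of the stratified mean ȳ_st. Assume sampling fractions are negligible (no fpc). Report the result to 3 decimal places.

SE(ȳ_st) ≈ 0.684

V̂(ȳ_st) = Σ W_h² s_h²/n_h, with W_h = N_h/N and N = 7900:
  stratum 1: (5300/7900)²·32.6²/1228 = 0.389524
  stratum 2: (1100/7900)²·19.0²/211 = 0.0331708
  stratum 3: (1500/7900)²·11.2²/100 = 0.0452235
V̂(ȳ_st) = 0.467918
SE(ȳ_st) = √0.467918 = 0.684046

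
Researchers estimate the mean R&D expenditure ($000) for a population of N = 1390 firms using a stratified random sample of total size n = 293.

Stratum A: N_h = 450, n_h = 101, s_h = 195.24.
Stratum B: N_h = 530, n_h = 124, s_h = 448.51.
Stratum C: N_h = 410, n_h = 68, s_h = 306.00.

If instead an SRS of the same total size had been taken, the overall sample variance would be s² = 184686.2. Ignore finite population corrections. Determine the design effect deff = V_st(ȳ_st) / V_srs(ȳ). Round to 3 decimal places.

V̂(ȳ_st) = Σ W_h² s_h²/n_h, with W_h = N_h/N and N = 1390:
  stratum A: (450/1390)²·195.24²/101 = 39.5559
  stratum B: (530/1390)²·448.51²/124 = 235.855
  stratum C: (410/1390)²·306.00²/68 = 119.804
V_st = 395.215
V_srs = s²/n = 184686.2/293 = 630.328
deff = V_st / V_srs = 395.215/630.328 = 0.6270

deff ≈ 0.627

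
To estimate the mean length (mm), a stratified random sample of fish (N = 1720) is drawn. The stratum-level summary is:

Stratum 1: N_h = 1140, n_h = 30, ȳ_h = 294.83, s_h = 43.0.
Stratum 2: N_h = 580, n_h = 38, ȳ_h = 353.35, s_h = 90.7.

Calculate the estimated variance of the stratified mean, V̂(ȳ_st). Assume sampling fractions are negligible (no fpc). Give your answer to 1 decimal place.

V̂(ȳ_st) = Σ W_h² s_h²/n_h, with W_h = N_h/N and N = 1720:
  stratum 1: (1140/1720)²·43.0²/30 = 27.075
  stratum 2: (580/1720)²·90.7²/38 = 24.6167
V̂(ȳ_st) = 51.6917

V̂(ȳ_st) ≈ 51.7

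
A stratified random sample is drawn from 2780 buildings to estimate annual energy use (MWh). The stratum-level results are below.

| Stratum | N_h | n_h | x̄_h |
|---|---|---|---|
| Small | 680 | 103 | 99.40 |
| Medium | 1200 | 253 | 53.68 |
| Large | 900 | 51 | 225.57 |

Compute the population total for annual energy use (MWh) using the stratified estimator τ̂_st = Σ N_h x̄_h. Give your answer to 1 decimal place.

τ̂_st = Σ N_h x̄_h = 680·99.40 + 1200·53.68 + 900·225.57 = 335021.0

τ̂_st ≈ 335021.0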